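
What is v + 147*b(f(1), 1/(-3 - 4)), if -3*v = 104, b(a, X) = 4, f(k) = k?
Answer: 1660/3 ≈ 553.33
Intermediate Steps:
v = -104/3 (v = -⅓*104 = -104/3 ≈ -34.667)
v + 147*b(f(1), 1/(-3 - 4)) = -104/3 + 147*4 = -104/3 + 588 = 1660/3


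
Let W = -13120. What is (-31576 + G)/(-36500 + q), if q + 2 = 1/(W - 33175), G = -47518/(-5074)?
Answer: 1235838127045/1429058350289 ≈ 0.86479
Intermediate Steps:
G = 23759/2537 (G = -47518*(-1/5074) = 23759/2537 ≈ 9.3650)
q = -92591/46295 (q = -2 + 1/(-13120 - 33175) = -2 + 1/(-46295) = -2 - 1/46295 = -92591/46295 ≈ -2.0000)
(-31576 + G)/(-36500 + q) = (-31576 + 23759/2537)/(-36500 - 92591/46295) = -80084553/(2537*(-1689860091/46295)) = -80084553/2537*(-46295/1689860091) = 1235838127045/1429058350289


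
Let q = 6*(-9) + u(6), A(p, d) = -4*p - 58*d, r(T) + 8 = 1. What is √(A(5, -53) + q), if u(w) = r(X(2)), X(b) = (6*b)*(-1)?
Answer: √2993 ≈ 54.708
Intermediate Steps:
X(b) = -6*b
r(T) = -7 (r(T) = -8 + 1 = -7)
u(w) = -7
A(p, d) = -58*d - 4*p
q = -61 (q = 6*(-9) - 7 = -54 - 7 = -61)
√(A(5, -53) + q) = √((-58*(-53) - 4*5) - 61) = √((3074 - 20) - 61) = √(3054 - 61) = √2993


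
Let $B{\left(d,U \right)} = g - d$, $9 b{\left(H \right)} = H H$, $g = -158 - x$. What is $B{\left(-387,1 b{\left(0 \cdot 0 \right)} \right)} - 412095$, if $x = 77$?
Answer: $-411943$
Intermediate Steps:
$g = -235$ ($g = -158 - 77 = -235$)
$b{\left(H \right)} = \frac{H^{2}}{9}$ ($b{\left(H \right)} = \frac{H H}{9} = \frac{H^{2}}{9}$)
$B{\left(d,U \right)} = -235 - d$
$B{\left(-387,1 b{\left(0 \cdot 0 \right)} \right)} - 412095 = \left(-235 - -387\right) - 412095 = \left(-235 + 387\right) - 412095 = 152 - 412095 = -411943$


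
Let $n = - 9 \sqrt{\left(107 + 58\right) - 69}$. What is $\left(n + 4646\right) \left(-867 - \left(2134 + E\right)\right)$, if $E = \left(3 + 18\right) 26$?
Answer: $-16479362 + 127692 \sqrt{6} \approx -1.6167 \cdot 10^{7}$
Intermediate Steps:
$E = 546$ ($E = 21 \cdot 26 = 546$)
$n = - 36 \sqrt{6}$ ($n = - 9 \sqrt{165 - 69} = - 9 \sqrt{96} = - 9 \cdot 4 \sqrt{6} = - 36 \sqrt{6} \approx -88.182$)
$\left(n + 4646\right) \left(-867 - \left(2134 + E\right)\right) = \left(- 36 \sqrt{6} + 4646\right) \left(-867 - 2680\right) = \left(4646 - 36 \sqrt{6}\right) \left(-867 - 2680\right) = \left(4646 - 36 \sqrt{6}\right) \left(-3547\right) = -16479362 + 127692 \sqrt{6}$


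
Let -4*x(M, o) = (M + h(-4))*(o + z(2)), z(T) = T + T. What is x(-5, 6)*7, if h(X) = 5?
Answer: 0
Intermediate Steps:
z(T) = 2*T
x(M, o) = -(4 + o)*(5 + M)/4 (x(M, o) = -(M + 5)*(o + 2*2)/4 = -(5 + M)*(o + 4)/4 = -(5 + M)*(4 + o)/4 = -(4 + o)*(5 + M)/4)
x(-5, 6)*7 = (-5 - 1*(-5) - 5/4*6 - 1/4*(-5)*6)*7 = (-5 + 5 - 15/2 + 15/2)*7 = 0*7 = 0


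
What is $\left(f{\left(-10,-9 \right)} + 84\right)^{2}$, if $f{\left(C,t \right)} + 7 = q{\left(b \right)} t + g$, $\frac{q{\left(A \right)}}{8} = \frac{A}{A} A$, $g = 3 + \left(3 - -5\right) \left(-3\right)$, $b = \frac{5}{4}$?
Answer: $1156$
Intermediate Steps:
$b = \frac{5}{4}$ ($b = 5 \cdot \frac{1}{4} = \frac{5}{4} \approx 1.25$)
$g = -21$ ($g = 3 + \left(3 + 5\right) \left(-3\right) = 3 + 8 \left(-3\right) = 3 - 24 = -21$)
$q{\left(A \right)} = 8 A$ ($q{\left(A \right)} = 8 \frac{A}{A} A = 8 \cdot 1 A = 8 A$)
$f{\left(C,t \right)} = -28 + 10 t$ ($f{\left(C,t \right)} = -7 + \left(8 \cdot \frac{5}{4} t - 21\right) = -7 + \left(10 t - 21\right) = -7 + \left(-21 + 10 t\right) = -28 + 10 t$)
$\left(f{\left(-10,-9 \right)} + 84\right)^{2} = \left(\left(-28 + 10 \left(-9\right)\right) + 84\right)^{2} = \left(\left(-28 - 90\right) + 84\right)^{2} = \left(-118 + 84\right)^{2} = \left(-34\right)^{2} = 1156$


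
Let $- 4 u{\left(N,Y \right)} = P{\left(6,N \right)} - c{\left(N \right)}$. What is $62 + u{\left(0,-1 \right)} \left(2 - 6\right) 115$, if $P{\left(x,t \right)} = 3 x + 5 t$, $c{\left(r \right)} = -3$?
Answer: $2477$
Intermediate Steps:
$u{\left(N,Y \right)} = - \frac{21}{4} - \frac{5 N}{4}$ ($u{\left(N,Y \right)} = - \frac{\left(3 \cdot 6 + 5 N\right) - -3}{4} = - \frac{\left(18 + 5 N\right) + 3}{4} = - \frac{21 + 5 N}{4} = - \frac{21}{4} - \frac{5 N}{4}$)
$62 + u{\left(0,-1 \right)} \left(2 - 6\right) 115 = 62 + \left(- \frac{21}{4} - 0\right) \left(2 - 6\right) 115 = 62 + \left(- \frac{21}{4} + 0\right) \left(-4\right) 115 = 62 + \left(- \frac{21}{4}\right) \left(-4\right) 115 = 62 + 21 \cdot 115 = 62 + 2415 = 2477$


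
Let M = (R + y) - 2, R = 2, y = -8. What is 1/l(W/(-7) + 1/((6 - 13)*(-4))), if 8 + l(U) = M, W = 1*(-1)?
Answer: -1/16 ≈ -0.062500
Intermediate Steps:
W = -1
M = -8 (M = (2 - 8) - 2 = -6 - 2 = -8)
l(U) = -16 (l(U) = -8 - 8 = -16)
1/l(W/(-7) + 1/((6 - 13)*(-4))) = 1/(-16) = -1/16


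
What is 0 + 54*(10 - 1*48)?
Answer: -2052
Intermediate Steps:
0 + 54*(10 - 1*48) = 0 + 54*(10 - 48) = 0 + 54*(-38) = 0 - 2052 = -2052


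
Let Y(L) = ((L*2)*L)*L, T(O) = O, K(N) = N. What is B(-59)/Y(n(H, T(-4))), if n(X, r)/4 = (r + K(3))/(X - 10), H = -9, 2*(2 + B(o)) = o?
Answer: -432117/256 ≈ -1688.0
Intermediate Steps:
B(o) = -2 + o/2
n(X, r) = 4*(3 + r)/(-10 + X) (n(X, r) = 4*((r + 3)/(X - 10)) = 4*((3 + r)/(-10 + X)) = 4*(3 + r)/(-10 + X))
Y(L) = 2*L³ (Y(L) = ((2*L)*L)*L = (2*L²)*L = 2*L³)
B(-59)/Y(n(H, T(-4))) = (-2 + (½)*(-59))/((2*(4*(3 - 4)/(-10 - 9))³)) = (-2 - 59/2)/((2*(4*(-1)/(-19))³)) = -63/(2*(2*(4*(-1/19)*(-1))³)) = -63/(2*(2*(4/19)³)) = -63/(2*(2*(64/6859))) = -63/(2*128/6859) = -63/2*6859/128 = -432117/256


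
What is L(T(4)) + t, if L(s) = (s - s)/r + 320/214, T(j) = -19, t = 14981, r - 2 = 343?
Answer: 1603127/107 ≈ 14983.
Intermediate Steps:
r = 345 (r = 2 + 343 = 345)
L(s) = 160/107 (L(s) = (s - s)/345 + 320/214 = 0*(1/345) + 320*(1/214) = 0 + 160/107 = 160/107)
L(T(4)) + t = 160/107 + 14981 = 1603127/107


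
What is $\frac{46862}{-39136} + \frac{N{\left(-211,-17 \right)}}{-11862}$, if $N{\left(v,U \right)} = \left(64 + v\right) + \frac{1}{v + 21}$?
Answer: $- \frac{13065441343}{11025491760} \approx -1.185$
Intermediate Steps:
$N{\left(v,U \right)} = 64 + v + \frac{1}{21 + v}$ ($N{\left(v,U \right)} = \left(64 + v\right) + \frac{1}{21 + v} = 64 + v + \frac{1}{21 + v}$)
$\frac{46862}{-39136} + \frac{N{\left(-211,-17 \right)}}{-11862} = \frac{46862}{-39136} + \frac{\frac{1}{21 - 211} \left(1345 + \left(-211\right)^{2} + 85 \left(-211\right)\right)}{-11862} = 46862 \left(- \frac{1}{39136}\right) + \frac{1345 + 44521 - 17935}{-190} \left(- \frac{1}{11862}\right) = - \frac{23431}{19568} + \left(- \frac{1}{190}\right) 27931 \left(- \frac{1}{11862}\right) = - \frac{23431}{19568} - - \frac{27931}{2253780} = - \frac{23431}{19568} + \frac{27931}{2253780} = - \frac{13065441343}{11025491760}$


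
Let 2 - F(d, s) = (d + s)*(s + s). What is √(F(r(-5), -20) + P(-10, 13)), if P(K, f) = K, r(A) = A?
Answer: 12*I*√7 ≈ 31.749*I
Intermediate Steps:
F(d, s) = 2 - 2*s*(d + s) (F(d, s) = 2 - (d + s)*(s + s) = 2 - (d + s)*2*s = 2 - 2*s*(d + s))
√(F(r(-5), -20) + P(-10, 13)) = √((2 - 2*(-20)² - 2*(-5)*(-20)) - 10) = √((2 - 2*400 - 200) - 10) = √((2 - 800 - 200) - 10) = √(-998 - 10) = √(-1008) = 12*I*√7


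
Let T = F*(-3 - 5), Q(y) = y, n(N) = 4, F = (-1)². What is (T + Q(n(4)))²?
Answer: 16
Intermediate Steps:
F = 1
T = -8 (T = 1*(-3 - 5) = 1*(-8) = -8)
(T + Q(n(4)))² = (-8 + 4)² = (-4)² = 16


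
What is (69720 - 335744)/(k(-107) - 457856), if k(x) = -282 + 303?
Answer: 266024/457835 ≈ 0.58105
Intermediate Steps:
k(x) = 21
(69720 - 335744)/(k(-107) - 457856) = (69720 - 335744)/(21 - 457856) = -266024/(-457835) = -266024*(-1/457835) = 266024/457835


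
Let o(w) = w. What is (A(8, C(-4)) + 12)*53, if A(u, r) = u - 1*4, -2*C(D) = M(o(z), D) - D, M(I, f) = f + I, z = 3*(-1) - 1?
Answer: 848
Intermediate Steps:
z = -4 (z = -3 - 1 = -4)
M(I, f) = I + f
C(D) = 2 (C(D) = -((-4 + D) - D)/2 = -½*(-4) = 2)
A(u, r) = -4 + u (A(u, r) = u - 4 = -4 + u)
(A(8, C(-4)) + 12)*53 = ((-4 + 8) + 12)*53 = (4 + 12)*53 = 16*53 = 848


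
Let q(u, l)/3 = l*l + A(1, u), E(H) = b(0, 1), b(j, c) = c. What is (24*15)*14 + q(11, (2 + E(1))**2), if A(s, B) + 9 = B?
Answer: 5289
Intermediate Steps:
E(H) = 1
A(s, B) = -9 + B
q(u, l) = -27 + 3*u + 3*l**2 (q(u, l) = 3*(l*l + (-9 + u)) = 3*(l**2 + (-9 + u)) = 3*(-9 + u + l**2) = -27 + 3*u + 3*l**2)
(24*15)*14 + q(11, (2 + E(1))**2) = (24*15)*14 + (-27 + 3*11 + 3*((2 + 1)**2)**2) = 360*14 + (-27 + 33 + 3*(3**2)**2) = 5040 + (-27 + 33 + 3*9**2) = 5040 + (-27 + 33 + 3*81) = 5040 + (-27 + 33 + 243) = 5040 + 249 = 5289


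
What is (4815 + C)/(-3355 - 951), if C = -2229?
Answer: -1293/2153 ≈ -0.60056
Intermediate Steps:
(4815 + C)/(-3355 - 951) = (4815 - 2229)/(-3355 - 951) = 2586/(-4306) = 2586*(-1/4306) = -1293/2153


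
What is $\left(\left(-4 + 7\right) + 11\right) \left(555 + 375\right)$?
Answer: $13020$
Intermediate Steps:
$\left(\left(-4 + 7\right) + 11\right) \left(555 + 375\right) = \left(3 + 11\right) 930 = 14 \cdot 930 = 13020$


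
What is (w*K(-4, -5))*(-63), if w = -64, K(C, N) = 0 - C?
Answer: 16128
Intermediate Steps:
K(C, N) = -C
(w*K(-4, -5))*(-63) = -(-64)*(-4)*(-63) = -64*4*(-63) = -256*(-63) = 16128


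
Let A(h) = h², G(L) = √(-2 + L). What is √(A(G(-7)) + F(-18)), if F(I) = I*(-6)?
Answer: 3*√11 ≈ 9.9499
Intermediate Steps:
F(I) = -6*I
√(A(G(-7)) + F(-18)) = √((√(-2 - 7))² - 6*(-18)) = √((√(-9))² + 108) = √((3*I)² + 108) = √(-9 + 108) = √99 = 3*√11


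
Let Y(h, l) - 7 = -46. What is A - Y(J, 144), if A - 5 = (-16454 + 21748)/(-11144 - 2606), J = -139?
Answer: 299853/6875 ≈ 43.615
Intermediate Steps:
Y(h, l) = -39 (Y(h, l) = 7 - 46 = -39)
A = 31728/6875 (A = 5 + (-16454 + 21748)/(-11144 - 2606) = 5 + 5294/(-13750) = 5 + 5294*(-1/13750) = 5 - 2647/6875 = 31728/6875 ≈ 4.6150)
A - Y(J, 144) = 31728/6875 - 1*(-39) = 31728/6875 + 39 = 299853/6875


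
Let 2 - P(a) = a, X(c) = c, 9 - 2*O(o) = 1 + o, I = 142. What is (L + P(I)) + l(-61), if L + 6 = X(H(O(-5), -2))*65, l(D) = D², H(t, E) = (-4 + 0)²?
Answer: 4615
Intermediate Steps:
O(o) = 4 - o/2 (O(o) = 9/2 - (1 + o)/2 = 9/2 + (-½ - o/2) = 4 - o/2)
H(t, E) = 16 (H(t, E) = (-4)² = 16)
P(a) = 2 - a
L = 1034 (L = -6 + 16*65 = -6 + 1040 = 1034)
(L + P(I)) + l(-61) = (1034 + (2 - 1*142)) + (-61)² = (1034 + (2 - 142)) + 3721 = (1034 - 140) + 3721 = 894 + 3721 = 4615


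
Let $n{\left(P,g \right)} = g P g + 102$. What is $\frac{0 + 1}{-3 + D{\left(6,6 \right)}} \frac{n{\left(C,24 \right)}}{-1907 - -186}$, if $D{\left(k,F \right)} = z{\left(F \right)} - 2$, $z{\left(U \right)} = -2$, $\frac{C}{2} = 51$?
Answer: $\frac{58854}{12047} \approx 4.8854$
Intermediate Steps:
$C = 102$ ($C = 2 \cdot 51 = 102$)
$n{\left(P,g \right)} = 102 + P g^{2}$ ($n{\left(P,g \right)} = P g g + 102 = P g^{2} + 102 = 102 + P g^{2}$)
$D{\left(k,F \right)} = -4$ ($D{\left(k,F \right)} = -2 - 2 = -4$)
$\frac{0 + 1}{-3 + D{\left(6,6 \right)}} \frac{n{\left(C,24 \right)}}{-1907 - -186} = \frac{0 + 1}{-3 - 4} \frac{102 + 102 \cdot 24^{2}}{-1907 - -186} = 1 \frac{1}{-7} \frac{102 + 102 \cdot 576}{-1907 + 186} = 1 \left(- \frac{1}{7}\right) \frac{102 + 58752}{-1721} = - \frac{58854 \left(- \frac{1}{1721}\right)}{7} = \left(- \frac{1}{7}\right) \left(- \frac{58854}{1721}\right) = \frac{58854}{12047}$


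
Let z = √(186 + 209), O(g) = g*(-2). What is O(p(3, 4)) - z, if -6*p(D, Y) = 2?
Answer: ⅔ - √395 ≈ -19.208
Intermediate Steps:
p(D, Y) = -⅓ (p(D, Y) = -⅙*2 = -⅓)
O(g) = -2*g
z = √395 ≈ 19.875
O(p(3, 4)) - z = -2*(-⅓) - √395 = ⅔ - √395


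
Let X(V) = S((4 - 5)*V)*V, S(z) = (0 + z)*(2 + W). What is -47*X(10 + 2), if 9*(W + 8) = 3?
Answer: -38352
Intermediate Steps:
W = -23/3 (W = -8 + (⅑)*3 = -8 + ⅓ = -23/3 ≈ -7.6667)
S(z) = -17*z/3 (S(z) = (0 + z)*(2 - 23/3) = z*(-17/3) = -17*z/3)
X(V) = 17*V²/3 (X(V) = (-17*(4 - 5)*V/3)*V = (-(-17)*V/3)*V = (17*V/3)*V = 17*V²/3)
-47*X(10 + 2) = -799*(10 + 2)²/3 = -799*12²/3 = -799*144/3 = -47*816 = -38352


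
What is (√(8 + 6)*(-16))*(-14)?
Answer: 224*√14 ≈ 838.13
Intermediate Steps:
(√(8 + 6)*(-16))*(-14) = (√14*(-16))*(-14) = -16*√14*(-14) = 224*√14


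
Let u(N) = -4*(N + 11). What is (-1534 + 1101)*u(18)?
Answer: 50228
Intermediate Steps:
u(N) = -44 - 4*N (u(N) = -4*(11 + N) = -44 - 4*N)
(-1534 + 1101)*u(18) = (-1534 + 1101)*(-44 - 4*18) = -433*(-44 - 72) = -433*(-116) = 50228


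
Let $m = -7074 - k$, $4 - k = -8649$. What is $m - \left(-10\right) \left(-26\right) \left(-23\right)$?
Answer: $-9747$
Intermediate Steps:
$k = 8653$ ($k = 4 - -8649 = 4 + 8649 = 8653$)
$m = -15727$ ($m = -7074 - 8653 = -15727$)
$m - \left(-10\right) \left(-26\right) \left(-23\right) = -15727 - \left(-10\right) \left(-26\right) \left(-23\right) = -15727 - 260 \left(-23\right) = -15727 - -5980 = -15727 + 5980 = -9747$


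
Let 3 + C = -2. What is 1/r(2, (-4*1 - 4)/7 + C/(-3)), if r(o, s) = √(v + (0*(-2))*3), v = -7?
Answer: -I*√7/7 ≈ -0.37796*I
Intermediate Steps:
C = -5 (C = -3 - 2 = -5)
r(o, s) = I*√7 (r(o, s) = √(-7 + (0*(-2))*3) = √(-7 + 0*3) = √(-7 + 0) = √(-7) = I*√7)
1/r(2, (-4*1 - 4)/7 + C/(-3)) = 1/(I*√7) = -I*√7/7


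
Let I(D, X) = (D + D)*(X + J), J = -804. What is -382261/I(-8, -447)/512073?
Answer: -382261/10249653168 ≈ -3.7295e-5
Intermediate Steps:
I(D, X) = 2*D*(-804 + X) (I(D, X) = (D + D)*(X - 804) = (2*D)*(-804 + X) = 2*D*(-804 + X))
-382261/I(-8, -447)/512073 = -382261*(-1/(16*(-804 - 447)))/512073 = -382261/(2*(-8)*(-1251))*(1/512073) = -382261/20016*(1/512073) = -382261*1/20016*(1/512073) = -382261/20016*1/512073 = -382261/10249653168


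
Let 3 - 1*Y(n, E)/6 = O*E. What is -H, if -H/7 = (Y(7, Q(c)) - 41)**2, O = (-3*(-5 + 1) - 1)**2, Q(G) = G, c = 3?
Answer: 33910807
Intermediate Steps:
O = 121 (O = (-3*(-4) - 1)**2 = (12 - 1)**2 = 11**2 = 121)
Y(n, E) = 18 - 726*E
H = -33910807 (H = -7*((18 - 726*3) - 41)**2 = -7*((18 - 2178) - 41)**2 = -7*(-2160 - 41)**2 = -7*(-2201)**2 = -7*4844401 = -33910807)
-H = -1*(-33910807) = 33910807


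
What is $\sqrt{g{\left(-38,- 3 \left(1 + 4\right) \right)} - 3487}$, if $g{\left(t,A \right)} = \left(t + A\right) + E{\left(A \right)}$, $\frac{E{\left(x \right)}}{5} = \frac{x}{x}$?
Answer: $i \sqrt{3535} \approx 59.456 i$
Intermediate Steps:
$E{\left(x \right)} = 5$ ($E{\left(x \right)} = 5 \frac{x}{x} = 5 \cdot 1 = 5$)
$g{\left(t,A \right)} = 5 + A + t$ ($g{\left(t,A \right)} = \left(t + A\right) + 5 = \left(A + t\right) + 5 = 5 + A + t$)
$\sqrt{g{\left(-38,- 3 \left(1 + 4\right) \right)} - 3487} = \sqrt{\left(5 - 3 \left(1 + 4\right) - 38\right) - 3487} = \sqrt{\left(5 - 15 - 38\right) - 3487} = \sqrt{-48 - 3487} = \sqrt{-3535} = i \sqrt{3535}$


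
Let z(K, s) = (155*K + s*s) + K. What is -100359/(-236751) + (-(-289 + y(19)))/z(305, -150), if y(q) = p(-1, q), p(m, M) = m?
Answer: 236727217/553050336 ≈ 0.42804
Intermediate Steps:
y(q) = -1
z(K, s) = s**2 + 156*K (z(K, s) = (155*K + s**2) + K = (s**2 + 155*K) + K = s**2 + 156*K)
-100359/(-236751) + (-(-289 + y(19)))/z(305, -150) = -100359/(-236751) + (-(-289 - 1))/((-150)**2 + 156*305) = -100359*(-1/236751) + (-1*(-290))/(22500 + 47580) = 33453/78917 + 290/70080 = 33453/78917 + 290*(1/70080) = 33453/78917 + 29/7008 = 236727217/553050336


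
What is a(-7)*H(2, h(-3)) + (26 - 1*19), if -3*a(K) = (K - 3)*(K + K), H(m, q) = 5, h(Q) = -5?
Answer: -679/3 ≈ -226.33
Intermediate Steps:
a(K) = -2*K*(-3 + K)/3 (a(K) = -(K - 3)*(K + K)/3 = -(-3 + K)*2*K/3 = -2*K*(-3 + K)/3)
a(-7)*H(2, h(-3)) + (26 - 1*19) = ((⅔)*(-7)*(3 - 1*(-7)))*5 + (26 - 1*19) = ((⅔)*(-7)*(3 + 7))*5 + (26 - 19) = ((⅔)*(-7)*10)*5 + 7 = -140/3*5 + 7 = -700/3 + 7 = -679/3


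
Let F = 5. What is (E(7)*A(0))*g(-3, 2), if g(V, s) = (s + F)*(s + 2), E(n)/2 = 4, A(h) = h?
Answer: 0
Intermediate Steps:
E(n) = 8 (E(n) = 2*4 = 8)
g(V, s) = (2 + s)*(5 + s) (g(V, s) = (s + 5)*(s + 2) = (5 + s)*(2 + s) = (2 + s)*(5 + s))
(E(7)*A(0))*g(-3, 2) = (8*0)*(10 + 2² + 7*2) = 0*(10 + 4 + 14) = 0*28 = 0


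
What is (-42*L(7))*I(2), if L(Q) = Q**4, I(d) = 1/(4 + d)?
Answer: -16807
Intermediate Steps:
(-42*L(7))*I(2) = (-42*7**4)/(4 + 2) = -42*2401/6 = -100842*1/6 = -16807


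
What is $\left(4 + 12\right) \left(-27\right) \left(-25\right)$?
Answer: $10800$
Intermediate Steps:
$\left(4 + 12\right) \left(-27\right) \left(-25\right) = 16 \left(-27\right) \left(-25\right) = \left(-432\right) \left(-25\right) = 10800$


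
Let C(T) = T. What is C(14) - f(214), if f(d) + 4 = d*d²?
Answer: -9800326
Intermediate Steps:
f(d) = -4 + d³ (f(d) = -4 + d*d² = -4 + d³)
C(14) - f(214) = 14 - (-4 + 214³) = 14 - (-4 + 9800344) = 14 - 1*9800340 = 14 - 9800340 = -9800326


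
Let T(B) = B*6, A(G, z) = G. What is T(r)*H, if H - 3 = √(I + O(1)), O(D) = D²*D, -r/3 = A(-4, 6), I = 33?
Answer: 216 + 72*√34 ≈ 635.83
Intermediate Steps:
r = 12 (r = -3*(-4) = 12)
O(D) = D³
T(B) = 6*B
H = 3 + √34 (H = 3 + √(33 + 1³) = 3 + √(33 + 1) = 3 + √34 ≈ 8.8309)
T(r)*H = (6*12)*(3 + √34) = 72*(3 + √34) = 216 + 72*√34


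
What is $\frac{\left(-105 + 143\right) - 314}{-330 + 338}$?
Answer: $- \frac{69}{2} \approx -34.5$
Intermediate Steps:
$\frac{\left(-105 + 143\right) - 314}{-330 + 338} = \frac{38 - 314}{8} = \left(-276\right) \frac{1}{8} = - \frac{69}{2}$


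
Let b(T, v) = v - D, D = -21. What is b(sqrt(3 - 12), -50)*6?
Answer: -174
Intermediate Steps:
b(T, v) = 21 + v (b(T, v) = v - 1*(-21) = v + 21 = 21 + v)
b(sqrt(3 - 12), -50)*6 = (21 - 50)*6 = -29*6 = -174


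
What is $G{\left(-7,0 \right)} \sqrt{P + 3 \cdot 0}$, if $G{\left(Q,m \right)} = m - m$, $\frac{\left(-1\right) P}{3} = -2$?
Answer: $0$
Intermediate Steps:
$P = 6$ ($P = \left(-3\right) \left(-2\right) = 6$)
$G{\left(Q,m \right)} = 0$
$G{\left(-7,0 \right)} \sqrt{P + 3 \cdot 0} = 0 \sqrt{6 + 3 \cdot 0} = 0 \sqrt{6 + 0} = 0 \sqrt{6} = 0$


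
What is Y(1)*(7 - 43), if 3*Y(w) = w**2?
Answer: -12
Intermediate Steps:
Y(w) = w**2/3
Y(1)*(7 - 43) = ((1/3)*1**2)*(7 - 43) = ((1/3)*1)*(-36) = (1/3)*(-36) = -12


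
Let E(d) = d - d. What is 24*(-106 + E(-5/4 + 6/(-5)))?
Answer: -2544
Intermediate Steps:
E(d) = 0
24*(-106 + E(-5/4 + 6/(-5))) = 24*(-106 + 0) = 24*(-106) = -2544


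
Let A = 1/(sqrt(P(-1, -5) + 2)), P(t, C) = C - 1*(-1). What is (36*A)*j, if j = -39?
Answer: 702*I*sqrt(2) ≈ 992.78*I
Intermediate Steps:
P(t, C) = 1 + C (P(t, C) = C + 1 = 1 + C)
A = -I*sqrt(2)/2 (A = 1/(sqrt((1 - 5) + 2)) = 1/(sqrt(-4 + 2)) = 1/(sqrt(-2)) = 1/(I*sqrt(2)) = -I*sqrt(2)/2 ≈ -0.70711*I)
(36*A)*j = (36*(-I*sqrt(2)/2))*(-39) = -18*I*sqrt(2)*(-39) = 702*I*sqrt(2)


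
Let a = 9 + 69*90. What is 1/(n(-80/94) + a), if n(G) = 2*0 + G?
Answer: 47/292253 ≈ 0.00016082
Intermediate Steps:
a = 6219 (a = 9 + 6210 = 6219)
n(G) = G (n(G) = 0 + G = G)
1/(n(-80/94) + a) = 1/(-80/94 + 6219) = 1/(-80*1/94 + 6219) = 1/(-40/47 + 6219) = 1/(292253/47) = 47/292253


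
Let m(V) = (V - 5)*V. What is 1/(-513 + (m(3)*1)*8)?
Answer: -1/561 ≈ -0.0017825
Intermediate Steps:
m(V) = V*(-5 + V) (m(V) = (-5 + V)*V = V*(-5 + V))
1/(-513 + (m(3)*1)*8) = 1/(-513 + ((3*(-5 + 3))*1)*8) = 1/(-513 + ((3*(-2))*1)*8) = 1/(-513 - 6*1*8) = 1/(-513 - 6*8) = 1/(-513 - 48) = 1/(-561) = -1/561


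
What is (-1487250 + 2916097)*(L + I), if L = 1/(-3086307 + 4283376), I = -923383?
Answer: -1579380552930596822/1197069 ≈ -1.3194e+12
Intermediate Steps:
L = 1/1197069 ≈ 8.3537e-7
(-1487250 + 2916097)*(L + I) = (-1487250 + 2916097)*(1/1197069 - 923383) = 1428847*(-1105353164426/1197069) = -1579380552930596822/1197069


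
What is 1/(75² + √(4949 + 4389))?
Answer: 5625/31631287 - √9338/31631287 ≈ 0.00017478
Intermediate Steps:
1/(75² + √(4949 + 4389)) = 1/(5625 + √9338)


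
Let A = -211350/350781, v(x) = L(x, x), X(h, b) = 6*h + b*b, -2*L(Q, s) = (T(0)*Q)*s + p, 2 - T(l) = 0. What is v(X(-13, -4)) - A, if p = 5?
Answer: -899378511/233854 ≈ -3845.9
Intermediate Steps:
T(l) = 2 (T(l) = 2 - 1*0 = 2 + 0 = 2)
L(Q, s) = -5/2 - Q*s (L(Q, s) = -((2*Q)*s + 5)/2 = -(2*Q*s + 5)/2 = -(5 + 2*Q*s)/2 = -5/2 - Q*s)
X(h, b) = b² + 6*h (X(h, b) = 6*h + b² = b² + 6*h)
v(x) = -5/2 - x² (v(x) = -5/2 - x*x = -5/2 - x²)
A = -70450/116927 (A = -211350*1/350781 = -70450/116927 ≈ -0.60251)
v(X(-13, -4)) - A = (-5/2 - ((-4)² + 6*(-13))²) - 1*(-70450/116927) = (-5/2 - (16 - 78)²) + 70450/116927 = (-5/2 - 1*(-62)²) + 70450/116927 = (-5/2 - 1*3844) + 70450/116927 = (-5/2 - 3844) + 70450/116927 = -7693/2 + 70450/116927 = -899378511/233854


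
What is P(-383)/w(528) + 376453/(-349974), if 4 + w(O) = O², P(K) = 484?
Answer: -26194544981/24391437930 ≈ -1.0739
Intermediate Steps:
w(O) = -4 + O²
P(-383)/w(528) + 376453/(-349974) = 484/(-4 + 528²) + 376453/(-349974) = 484/(-4 + 278784) + 376453*(-1/349974) = 484/278780 - 376453/349974 = 484*(1/278780) - 376453/349974 = 121/69695 - 376453/349974 = -26194544981/24391437930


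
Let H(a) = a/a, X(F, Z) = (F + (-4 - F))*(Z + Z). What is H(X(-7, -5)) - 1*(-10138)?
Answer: 10139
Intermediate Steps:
X(F, Z) = -8*Z
H(a) = 1
H(X(-7, -5)) - 1*(-10138) = 1 - 1*(-10138) = 1 + 10138 = 10139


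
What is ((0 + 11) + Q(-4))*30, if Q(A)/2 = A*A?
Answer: 1290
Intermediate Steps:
Q(A) = 2*A**2 (Q(A) = 2*(A*A) = 2*A**2)
((0 + 11) + Q(-4))*30 = ((0 + 11) + 2*(-4)**2)*30 = (11 + 2*16)*30 = (11 + 32)*30 = 43*30 = 1290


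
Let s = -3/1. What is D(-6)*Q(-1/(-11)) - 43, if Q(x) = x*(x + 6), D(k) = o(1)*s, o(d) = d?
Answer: -5404/121 ≈ -44.661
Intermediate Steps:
s = -3 (s = -3*1 = -3)
D(k) = -3 (D(k) = 1*(-3) = -3)
Q(x) = x*(6 + x)
D(-6)*Q(-1/(-11)) - 43 = -3*(-1/(-11))*(6 - 1/(-11)) - 43 = -3*(-1*(-1/11))*(6 - 1*(-1/11)) - 43 = -3*(6 + 1/11)/11 - 43 = -3*67/(11*11) - 43 = -3*67/121 - 43 = -201/121 - 43 = -5404/121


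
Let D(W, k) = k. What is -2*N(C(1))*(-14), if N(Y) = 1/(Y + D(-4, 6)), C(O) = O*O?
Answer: 4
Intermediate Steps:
C(O) = O²
N(Y) = 1/(6 + Y) (N(Y) = 1/(Y + 6) = 1/(6 + Y))
-2*N(C(1))*(-14) = -2/(6 + 1²)*(-14) = -2/(6 + 1)*(-14) = -2/7*(-14) = 4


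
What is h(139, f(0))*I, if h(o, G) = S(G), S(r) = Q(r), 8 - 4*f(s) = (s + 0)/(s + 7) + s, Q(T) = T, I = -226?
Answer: -452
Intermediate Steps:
f(s) = 2 - s/4 - s/(4*(7 + s)) (f(s) = 2 - ((s + 0)/(s + 7) + s)/4 = 2 - (s/(7 + s) + s)/4 = 2 - (s + s/(7 + s))/4 = 2 + (-s/4 - s/(4*(7 + s))) = 2 - s/4 - s/(4*(7 + s)))
S(r) = r
h(o, G) = G
h(139, f(0))*I = ((56 - 1*0²)/(4*(7 + 0)))*(-226) = ((¼)*(56 - 1*0)/7)*(-226) = ((¼)*(⅐)*(56 + 0))*(-226) = ((¼)*(⅐)*56)*(-226) = 2*(-226) = -452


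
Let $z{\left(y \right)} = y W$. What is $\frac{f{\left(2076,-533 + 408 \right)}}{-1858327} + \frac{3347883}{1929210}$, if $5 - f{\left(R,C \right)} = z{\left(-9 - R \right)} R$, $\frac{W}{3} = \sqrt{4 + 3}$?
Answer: $\frac{2073817241897}{1195034343890} - \frac{12985380 \sqrt{7}}{1858327} \approx -16.752$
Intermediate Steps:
$W = 3 \sqrt{7}$ ($W = 3 \sqrt{4 + 3} = 3 \sqrt{7} \approx 7.9373$)
$z{\left(y \right)} = 3 y \sqrt{7}$ ($z{\left(y \right)} = y 3 \sqrt{7} = 3 y \sqrt{7}$)
$f{\left(R,C \right)} = 5 - 3 R \sqrt{7} \left(-9 - R\right)$ ($f{\left(R,C \right)} = 5 - 3 \left(-9 - R\right) \sqrt{7} R = 5 - 3 \sqrt{7} \left(-9 - R\right) R = 5 - 3 R \sqrt{7} \left(-9 - R\right)$)
$\frac{f{\left(2076,-533 + 408 \right)}}{-1858327} + \frac{3347883}{1929210} = \frac{5 + 3 \cdot 2076 \sqrt{7} \left(9 + 2076\right)}{-1858327} + \frac{3347883}{1929210} = \left(5 + 3 \cdot 2076 \sqrt{7} \cdot 2085\right) \left(- \frac{1}{1858327}\right) + 3347883 \cdot \frac{1}{1929210} = \left(5 + 12985380 \sqrt{7}\right) \left(- \frac{1}{1858327}\right) + \frac{1115961}{643070} = \left(- \frac{5}{1858327} - \frac{12985380 \sqrt{7}}{1858327}\right) + \frac{1115961}{643070} = \frac{2073817241897}{1195034343890} - \frac{12985380 \sqrt{7}}{1858327}$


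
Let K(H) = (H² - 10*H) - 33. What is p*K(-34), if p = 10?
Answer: 14630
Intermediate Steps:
K(H) = -33 + H² - 10*H
p*K(-34) = 10*(-33 + (-34)² - 10*(-34)) = 10*(-33 + 1156 + 340) = 10*1463 = 14630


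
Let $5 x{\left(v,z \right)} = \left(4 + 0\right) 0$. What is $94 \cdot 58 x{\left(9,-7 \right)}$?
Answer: $0$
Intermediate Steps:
$x{\left(v,z \right)} = 0$ ($x{\left(v,z \right)} = \frac{\left(4 + 0\right) 0}{5} = \frac{4 \cdot 0}{5} = \frac{1}{5} \cdot 0 = 0$)
$94 \cdot 58 x{\left(9,-7 \right)} = 94 \cdot 58 \cdot 0 = 5452 \cdot 0 = 0$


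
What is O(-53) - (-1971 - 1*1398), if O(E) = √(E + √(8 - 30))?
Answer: 3369 + √(-53 + I*√22) ≈ 3369.3 + 7.2872*I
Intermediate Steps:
O(E) = √(E + I*√22) (O(E) = √(E + √(-22)) = √(E + I*√22))
O(-53) - (-1971 - 1*1398) = √(-53 + I*√22) - (-1971 - 1*1398) = √(-53 + I*√22) - (-1971 - 1398) = √(-53 + I*√22) - 1*(-3369) = √(-53 + I*√22) + 3369 = 3369 + √(-53 + I*√22)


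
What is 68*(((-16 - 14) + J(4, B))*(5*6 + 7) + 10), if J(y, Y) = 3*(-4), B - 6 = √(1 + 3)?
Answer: -104992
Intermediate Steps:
B = 8 (B = 6 + √(1 + 3) = 6 + √4 = 6 + 2 = 8)
J(y, Y) = -12
68*(((-16 - 14) + J(4, B))*(5*6 + 7) + 10) = 68*(((-16 - 14) - 12)*(5*6 + 7) + 10) = 68*((-30 - 12)*(30 + 7) + 10) = 68*(-42*37 + 10) = 68*(-1554 + 10) = 68*(-1544) = -104992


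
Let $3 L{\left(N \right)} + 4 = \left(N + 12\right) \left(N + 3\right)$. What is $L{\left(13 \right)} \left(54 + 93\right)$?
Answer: $19404$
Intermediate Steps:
$L{\left(N \right)} = - \frac{4}{3} + \frac{\left(3 + N\right) \left(12 + N\right)}{3}$ ($L{\left(N \right)} = - \frac{4}{3} + \frac{\left(N + 12\right) \left(N + 3\right)}{3} = - \frac{4}{3} + \frac{\left(12 + N\right) \left(3 + N\right)}{3} = - \frac{4}{3} + \frac{\left(3 + N\right) \left(12 + N\right)}{3}$)
$L{\left(13 \right)} \left(54 + 93\right) = \left(\frac{32}{3} + 5 \cdot 13 + \frac{13^{2}}{3}\right) \left(54 + 93\right) = \left(\frac{32}{3} + 65 + \frac{1}{3} \cdot 169\right) 147 = \left(\frac{32}{3} + 65 + \frac{169}{3}\right) 147 = 132 \cdot 147 = 19404$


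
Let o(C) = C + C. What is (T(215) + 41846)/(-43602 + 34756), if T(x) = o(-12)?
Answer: -20911/4423 ≈ -4.7278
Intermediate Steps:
o(C) = 2*C
T(x) = -24 (T(x) = 2*(-12) = -24)
(T(215) + 41846)/(-43602 + 34756) = (-24 + 41846)/(-43602 + 34756) = 41822/(-8846) = 41822*(-1/8846) = -20911/4423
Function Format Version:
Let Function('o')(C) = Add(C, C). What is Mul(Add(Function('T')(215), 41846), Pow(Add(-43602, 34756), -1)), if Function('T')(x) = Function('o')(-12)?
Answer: Rational(-20911, 4423) ≈ -4.7278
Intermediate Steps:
Function('o')(C) = Mul(2, C)
Function('T')(x) = -24 (Function('T')(x) = Mul(2, -12) = -24)
Mul(Add(Function('T')(215), 41846), Pow(Add(-43602, 34756), -1)) = Mul(Add(-24, 41846), Pow(Add(-43602, 34756), -1)) = Mul(41822, Pow(-8846, -1)) = Mul(41822, Rational(-1, 8846)) = Rational(-20911, 4423)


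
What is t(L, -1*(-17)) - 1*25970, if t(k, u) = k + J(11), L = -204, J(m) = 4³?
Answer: -26110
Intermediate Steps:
J(m) = 64
t(k, u) = 64 + k (t(k, u) = k + 64 = 64 + k)
t(L, -1*(-17)) - 1*25970 = (64 - 204) - 1*25970 = -140 - 25970 = -26110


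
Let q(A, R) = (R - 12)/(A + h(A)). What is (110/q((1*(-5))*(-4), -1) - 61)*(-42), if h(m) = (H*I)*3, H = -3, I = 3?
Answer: 966/13 ≈ 74.308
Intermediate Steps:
h(m) = -27 (h(m) = -3*3*3 = -9*3 = -27)
q(A, R) = (-12 + R)/(-27 + A) (q(A, R) = (R - 12)/(A - 27) = (-12 + R)/(-27 + A))
(110/q((1*(-5))*(-4), -1) - 61)*(-42) = (110/(((-12 - 1)/(-27 + (1*(-5))*(-4)))) - 61)*(-42) = (110/((-13/(-27 - 5*(-4)))) - 61)*(-42) = (110/((-13/(-27 + 20))) - 61)*(-42) = (110/((-13/(-7))) - 61)*(-42) = (110/((-⅐*(-13))) - 61)*(-42) = (110/(13/7) - 61)*(-42) = (110*(7/13) - 61)*(-42) = (770/13 - 61)*(-42) = -23/13*(-42) = 966/13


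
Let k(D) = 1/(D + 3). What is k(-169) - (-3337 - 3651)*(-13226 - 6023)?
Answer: -22328993993/166 ≈ -1.3451e+8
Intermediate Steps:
k(D) = 1/(3 + D)
k(-169) - (-3337 - 3651)*(-13226 - 6023) = 1/(3 - 169) - (-3337 - 3651)*(-13226 - 6023) = 1/(-166) - (-6988)*(-19249) = -1/166 - 1*134512012 = -1/166 - 134512012 = -22328993993/166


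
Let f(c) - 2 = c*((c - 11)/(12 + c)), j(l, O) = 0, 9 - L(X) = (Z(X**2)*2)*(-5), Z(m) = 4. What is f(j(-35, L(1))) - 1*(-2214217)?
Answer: 2214219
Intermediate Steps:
L(X) = 49 (L(X) = 9 - 4*2*(-5) = 9 - 8*(-5) = 9 - 1*(-40) = 9 + 40 = 49)
f(c) = 2 + c*(-11 + c)/(12 + c) (f(c) = 2 + c*((c - 11)/(12 + c)) = 2 + c*((-11 + c)/(12 + c)) = 2 + c*(-11 + c)/(12 + c))
f(j(-35, L(1))) - 1*(-2214217) = (24 + 0**2 - 9*0)/(12 + 0) - 1*(-2214217) = (24 + 0 + 0)/12 + 2214217 = (1/12)*24 + 2214217 = 2 + 2214217 = 2214219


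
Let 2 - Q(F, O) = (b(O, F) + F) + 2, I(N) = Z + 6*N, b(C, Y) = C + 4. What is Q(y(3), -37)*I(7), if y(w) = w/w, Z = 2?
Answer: 1408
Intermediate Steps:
b(C, Y) = 4 + C
I(N) = 2 + 6*N
y(w) = 1
Q(F, O) = -4 - F - O (Q(F, O) = 2 - (((4 + O) + F) + 2) = 2 - ((4 + F + O) + 2) = 2 - (6 + F + O) = 2 + (-6 - F - O) = -4 - F - O)
Q(y(3), -37)*I(7) = (-4 - 1*1 - 1*(-37))*(2 + 6*7) = (-4 - 1 + 37)*(2 + 42) = 32*44 = 1408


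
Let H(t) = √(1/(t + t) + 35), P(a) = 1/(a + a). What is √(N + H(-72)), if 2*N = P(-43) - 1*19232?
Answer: √(-640079811 + 5547*√5039)/258 ≈ 98.031*I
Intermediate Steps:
P(a) = 1/(2*a)
N = -1653953/172 (N = ((½)/(-43) - 1*19232)/2 = ((½)*(-1/43) - 19232)/2 = (-1/86 - 19232)/2 = (½)*(-1653953/86) = -1653953/172 ≈ -9616.0)
H(t) = √(35 + 1/(2*t)) (H(t) = √(1/(2*t) + 35) = √(35 + 1/(2*t)))
√(N + H(-72)) = √(-1653953/172 + √(140 + 2/(-72))/2) = √(-1653953/172 + √(140 + 2*(-1/72))/2) = √(-1653953/172 + √(140 - 1/36)/2) = √(-1653953/172 + √(5039/36)/2) = √(-1653953/172 + (√5039/6)/2) = √(-1653953/172 + √5039/12)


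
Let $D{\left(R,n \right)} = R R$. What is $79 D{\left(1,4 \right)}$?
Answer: $79$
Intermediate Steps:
$D{\left(R,n \right)} = R^{2}$
$79 D{\left(1,4 \right)} = 79 \cdot 1^{2} = 79 \cdot 1 = 79$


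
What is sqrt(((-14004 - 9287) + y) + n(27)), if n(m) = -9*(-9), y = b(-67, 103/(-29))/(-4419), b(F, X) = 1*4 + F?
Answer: I*sqrt(5595486573)/491 ≈ 152.35*I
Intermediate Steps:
b(F, X) = 4 + F
y = 7/491 (y = (4 - 67)/(-4419) = -63*(-1/4419) = 7/491 ≈ 0.014257)
n(m) = 81
sqrt(((-14004 - 9287) + y) + n(27)) = sqrt(((-14004 - 9287) + 7/491) + 81) = sqrt((-23291 + 7/491) + 81) = sqrt(-11435874/491 + 81) = sqrt(-11396103/491) = I*sqrt(5595486573)/491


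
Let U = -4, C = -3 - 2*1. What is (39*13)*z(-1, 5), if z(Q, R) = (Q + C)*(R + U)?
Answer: -3042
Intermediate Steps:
C = -5 (C = -3 - 2 = -5)
z(Q, R) = (-5 + Q)*(-4 + R) (z(Q, R) = (Q - 5)*(R - 4) = (-5 + Q)*(-4 + R))
(39*13)*z(-1, 5) = (39*13)*(20 - 5*5 - 4*(-1) - 1*5) = 507*(20 - 25 + 4 - 5) = 507*(-6) = -3042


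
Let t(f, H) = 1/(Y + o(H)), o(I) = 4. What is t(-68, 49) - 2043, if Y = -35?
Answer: -63334/31 ≈ -2043.0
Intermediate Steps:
t(f, H) = -1/31 (t(f, H) = 1/(-35 + 4) = 1/(-31) = -1/31)
t(-68, 49) - 2043 = -1/31 - 2043 = -63334/31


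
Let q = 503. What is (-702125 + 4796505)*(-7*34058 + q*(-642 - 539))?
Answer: -3408362536620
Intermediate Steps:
(-702125 + 4796505)*(-7*34058 + q*(-642 - 539)) = (-702125 + 4796505)*(-7*34058 + 503*(-642 - 539)) = 4094380*(-238406 + 503*(-1181)) = 4094380*(-238406 - 594043) = 4094380*(-832449) = -3408362536620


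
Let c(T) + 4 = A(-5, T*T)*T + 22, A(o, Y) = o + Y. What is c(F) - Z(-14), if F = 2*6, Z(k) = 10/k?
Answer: 11807/7 ≈ 1686.7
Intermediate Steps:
F = 12
A(o, Y) = Y + o
c(T) = 18 + T*(-5 + T**2) (c(T) = -4 + ((T*T - 5)*T + 22) = -4 + ((T**2 - 5)*T + 22) = -4 + ((-5 + T**2)*T + 22) = -4 + (T*(-5 + T**2) + 22) = -4 + (22 + T*(-5 + T**2)) = 18 + T*(-5 + T**2))
c(F) - Z(-14) = (18 + 12*(-5 + 12**2)) - 10/(-14) = (18 + 12*(-5 + 144)) - 10*(-1)/14 = (18 + 12*139) - 1*(-5/7) = (18 + 1668) + 5/7 = 1686 + 5/7 = 11807/7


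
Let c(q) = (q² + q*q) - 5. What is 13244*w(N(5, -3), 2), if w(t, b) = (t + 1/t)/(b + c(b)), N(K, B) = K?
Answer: 344344/25 ≈ 13774.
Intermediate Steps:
c(q) = -5 + 2*q² (c(q) = (q² + q²) - 5 = 2*q² - 5 = -5 + 2*q²)
w(t, b) = (t + 1/t)/(-5 + b + 2*b²) (w(t, b) = (t + 1/t)/(b + (-5 + 2*b²)) = (t + 1/t)/(-5 + b + 2*b²))
13244*w(N(5, -3), 2) = 13244*((1 + 5²)/(5*(-5 + 2 + 2*2²))) = 13244*((1 + 25)/(5*(-5 + 2 + 2*4))) = 13244*((⅕)*26/(-5 + 2 + 8)) = 13244*((⅕)*26/5) = 13244*((⅕)*(⅕)*26) = 13244*(26/25) = 344344/25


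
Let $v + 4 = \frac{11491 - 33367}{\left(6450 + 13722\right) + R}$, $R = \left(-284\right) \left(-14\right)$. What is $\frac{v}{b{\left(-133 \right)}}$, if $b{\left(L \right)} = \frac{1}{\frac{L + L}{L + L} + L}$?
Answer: $\frac{3909444}{6037} \approx 647.58$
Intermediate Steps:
$R = 3976$
$b{\left(L \right)} = \frac{1}{1 + L}$ ($b{\left(L \right)} = \frac{1}{\frac{2 L}{2 L} + L} = \frac{1}{2 L \frac{1}{2 L} + L} = \frac{1}{1 + L}$)
$v = - \frac{29617}{6037}$ ($v = -4 + \frac{11491 - 33367}{\left(6450 + 13722\right) + 3976} = -4 - \frac{21876}{20172 + 3976} = -4 - \frac{21876}{24148} = -4 - \frac{5469}{6037} = - \frac{29617}{6037} \approx -4.9059$)
$\frac{v}{b{\left(-133 \right)}} = - \frac{29617}{6037 \frac{1}{1 - 133}} = - \frac{29617}{6037 \frac{1}{-132}} = - \frac{29617}{6037 \left(- \frac{1}{132}\right)} = \left(- \frac{29617}{6037}\right) \left(-132\right) = \frac{3909444}{6037}$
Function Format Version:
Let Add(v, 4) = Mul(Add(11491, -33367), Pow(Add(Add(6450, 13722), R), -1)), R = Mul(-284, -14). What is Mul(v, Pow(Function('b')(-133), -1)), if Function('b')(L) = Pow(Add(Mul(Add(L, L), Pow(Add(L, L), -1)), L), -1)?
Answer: Rational(3909444, 6037) ≈ 647.58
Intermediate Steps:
R = 3976
Function('b')(L) = Pow(Add(1, L), -1) (Function('b')(L) = Pow(Add(Mul(Mul(2, L), Pow(Mul(2, L), -1)), L), -1) = Pow(Add(Mul(Mul(2, L), Mul(Rational(1, 2), Pow(L, -1))), L), -1) = Pow(Add(1, L), -1))
v = Rational(-29617, 6037) (v = Add(-4, Mul(Add(11491, -33367), Pow(Add(Add(6450, 13722), 3976), -1))) = Add(-4, Mul(-21876, Pow(Add(20172, 3976), -1))) = Add(-4, Mul(-21876, Pow(24148, -1))) = Add(-4, Mul(-21876, Rational(1, 24148))) = Add(-4, Rational(-5469, 6037)) = Rational(-29617, 6037) ≈ -4.9059)
Mul(v, Pow(Function('b')(-133), -1)) = Mul(Rational(-29617, 6037), Pow(Pow(Add(1, -133), -1), -1)) = Mul(Rational(-29617, 6037), Pow(Pow(-132, -1), -1)) = Mul(Rational(-29617, 6037), Pow(Rational(-1, 132), -1)) = Mul(Rational(-29617, 6037), -132) = Rational(3909444, 6037)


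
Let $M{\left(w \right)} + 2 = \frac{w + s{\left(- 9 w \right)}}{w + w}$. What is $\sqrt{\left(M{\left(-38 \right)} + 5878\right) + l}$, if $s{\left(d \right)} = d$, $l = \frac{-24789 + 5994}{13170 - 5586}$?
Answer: $\frac{\sqrt{2344427858}}{632} \approx 76.613$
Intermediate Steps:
$l = - \frac{6265}{2528}$ ($l = - \frac{18795}{7584} = \left(-18795\right) \frac{1}{7584} = - \frac{6265}{2528} \approx -2.4782$)
$M{\left(w \right)} = -6$ ($M{\left(w \right)} = -2 + \frac{w - 9 w}{w + w} = -2 + \frac{\left(-8\right) w}{2 w} = -2 + - 8 w \frac{1}{2 w} = -2 - 4 = -6$)
$\sqrt{\left(M{\left(-38 \right)} + 5878\right) + l} = \sqrt{\left(-6 + 5878\right) - \frac{6265}{2528}} = \sqrt{5872 - \frac{6265}{2528}} = \sqrt{\frac{14838151}{2528}} = \frac{\sqrt{2344427858}}{632}$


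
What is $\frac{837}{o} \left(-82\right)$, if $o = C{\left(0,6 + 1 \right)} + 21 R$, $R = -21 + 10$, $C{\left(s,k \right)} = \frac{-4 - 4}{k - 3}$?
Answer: $\frac{68634}{233} \approx 294.57$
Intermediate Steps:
$C{\left(s,k \right)} = - \frac{8}{-3 + k}$
$R = -11$
$o = -233$ ($o = - \frac{8}{-3 + \left(6 + 1\right)} + 21 \left(-11\right) = - \frac{8}{-3 + 7} - 231 = - \frac{8}{4} - 231 = \left(-8\right) \frac{1}{4} - 231 = -2 - 231 = -233$)
$\frac{837}{o} \left(-82\right) = \frac{837}{-233} \left(-82\right) = 837 \left(- \frac{1}{233}\right) \left(-82\right) = \left(- \frac{837}{233}\right) \left(-82\right) = \frac{68634}{233}$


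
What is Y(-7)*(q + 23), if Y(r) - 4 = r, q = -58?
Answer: 105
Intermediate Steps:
Y(r) = 4 + r
Y(-7)*(q + 23) = (4 - 7)*(-58 + 23) = -3*(-35) = 105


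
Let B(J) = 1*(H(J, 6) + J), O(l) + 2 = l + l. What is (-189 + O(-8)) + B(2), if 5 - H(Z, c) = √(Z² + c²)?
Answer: -200 - 2*√10 ≈ -206.32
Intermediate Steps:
O(l) = -2 + 2*l (O(l) = -2 + (l + l) = -2 + 2*l)
H(Z, c) = 5 - √(Z² + c²)
B(J) = 5 + J - √(36 + J²) (B(J) = 1*((5 - √(J² + 6²)) + J) = 1*((5 - √(J² + 36)) + J) = 1*((5 - √(36 + J²)) + J) = 1*(5 + J - √(36 + J²)) = 5 + J - √(36 + J²))
(-189 + O(-8)) + B(2) = (-189 + (-2 + 2*(-8))) + (5 + 2 - √(36 + 2²)) = (-189 + (-2 - 16)) + (5 + 2 - √(36 + 4)) = (-189 - 18) + (5 + 2 - √40) = -207 + (5 + 2 - 2*√10) = -207 + (7 - 2*√10) = -200 - 2*√10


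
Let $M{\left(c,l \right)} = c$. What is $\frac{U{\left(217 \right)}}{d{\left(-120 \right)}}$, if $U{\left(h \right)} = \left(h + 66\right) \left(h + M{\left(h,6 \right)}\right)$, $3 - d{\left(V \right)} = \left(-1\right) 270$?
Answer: $\frac{17546}{39} \approx 449.9$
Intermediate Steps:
$d{\left(V \right)} = 273$ ($d{\left(V \right)} = 3 - \left(-1\right) 270 = 3 - -270 = 3 + 270 = 273$)
$U{\left(h \right)} = 2 h \left(66 + h\right)$ ($U{\left(h \right)} = \left(h + 66\right) \left(h + h\right) = \left(66 + h\right) 2 h = 2 h \left(66 + h\right)$)
$\frac{U{\left(217 \right)}}{d{\left(-120 \right)}} = \frac{2 \cdot 217 \left(66 + 217\right)}{273} = 2 \cdot 217 \cdot 283 \cdot \frac{1}{273} = 122822 \cdot \frac{1}{273} = \frac{17546}{39}$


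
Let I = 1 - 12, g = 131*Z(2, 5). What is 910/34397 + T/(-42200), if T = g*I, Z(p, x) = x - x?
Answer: 910/34397 ≈ 0.026456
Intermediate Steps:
Z(p, x) = 0
g = 0 (g = 131*0 = 0)
I = -11
T = 0 (T = 0*(-11) = 0)
910/34397 + T/(-42200) = 910/34397 + 0/(-42200) = 910*(1/34397) + 0*(-1/42200) = 910/34397 + 0 = 910/34397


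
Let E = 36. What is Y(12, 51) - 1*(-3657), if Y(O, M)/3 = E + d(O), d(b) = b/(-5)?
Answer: 18789/5 ≈ 3757.8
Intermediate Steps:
d(b) = -b/5 (d(b) = b*(-⅕) = -b/5)
Y(O, M) = 108 - 3*O/5 (Y(O, M) = 3*(36 - O/5) = 108 - 3*O/5)
Y(12, 51) - 1*(-3657) = (108 - ⅗*12) - 1*(-3657) = (108 - 36/5) + 3657 = 504/5 + 3657 = 18789/5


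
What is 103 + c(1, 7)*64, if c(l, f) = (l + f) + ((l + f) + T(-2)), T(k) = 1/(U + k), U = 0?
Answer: 1095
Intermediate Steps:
T(k) = 1/k (T(k) = 1/(0 + k) = 1/k)
c(l, f) = -1/2 + 2*f + 2*l (c(l, f) = (l + f) + ((l + f) + 1/(-2)) = (f + l) + ((f + l) - 1/2) = (f + l) + (-1/2 + f + l) = -1/2 + 2*f + 2*l)
103 + c(1, 7)*64 = 103 + (-1/2 + 2*7 + 2*1)*64 = 103 + (-1/2 + 14 + 2)*64 = 103 + (31/2)*64 = 103 + 992 = 1095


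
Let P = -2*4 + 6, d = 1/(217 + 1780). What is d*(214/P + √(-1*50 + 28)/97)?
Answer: -107/1997 + I*√22/193709 ≈ -0.05358 + 2.4214e-5*I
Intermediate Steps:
d = 1/1997 ≈ 0.00050075
P = -2 (P = -8 + 6 = -2)
d*(214/P + √(-1*50 + 28)/97) = (214/(-2) + √(-1*50 + 28)/97)/1997 = (214*(-½) + √(-50 + 28)*(1/97))/1997 = (-107 + √(-22)*(1/97))/1997 = (-107 + (I*√22)*(1/97))/1997 = (-107 + I*√22/97)/1997 = -107/1997 + I*√22/193709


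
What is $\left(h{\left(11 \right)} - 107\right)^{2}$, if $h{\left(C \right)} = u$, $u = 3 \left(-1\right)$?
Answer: $12100$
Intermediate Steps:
$u = -3$
$h{\left(C \right)} = -3$
$\left(h{\left(11 \right)} - 107\right)^{2} = \left(-3 - 107\right)^{2} = \left(-110\right)^{2} = 12100$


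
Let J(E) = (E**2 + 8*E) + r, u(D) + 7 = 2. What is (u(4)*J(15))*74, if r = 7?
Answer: -130240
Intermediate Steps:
u(D) = -5 (u(D) = -7 + 2 = -5)
J(E) = 7 + E**2 + 8*E (J(E) = (E**2 + 8*E) + 7 = 7 + E**2 + 8*E)
(u(4)*J(15))*74 = -5*(7 + 15**2 + 8*15)*74 = -5*(7 + 225 + 120)*74 = -5*352*74 = -1760*74 = -130240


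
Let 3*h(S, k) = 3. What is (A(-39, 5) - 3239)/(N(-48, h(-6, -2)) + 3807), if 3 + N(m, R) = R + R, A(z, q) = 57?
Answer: -1591/1903 ≈ -0.83605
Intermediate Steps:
h(S, k) = 1 (h(S, k) = (1/3)*3 = 1)
N(m, R) = -3 + 2*R (N(m, R) = -3 + (R + R) = -3 + 2*R)
(A(-39, 5) - 3239)/(N(-48, h(-6, -2)) + 3807) = (57 - 3239)/((-3 + 2*1) + 3807) = -3182/((-3 + 2) + 3807) = -3182/(-1 + 3807) = -3182/3806 = -3182*1/3806 = -1591/1903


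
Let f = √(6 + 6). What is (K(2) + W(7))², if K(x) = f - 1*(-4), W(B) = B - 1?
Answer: 112 + 40*√3 ≈ 181.28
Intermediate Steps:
W(B) = -1 + B
f = 2*√3 (f = √12 = 2*√3 ≈ 3.4641)
K(x) = 4 + 2*√3 (K(x) = 2*√3 - 1*(-4) = 2*√3 + 4 = 4 + 2*√3)
(K(2) + W(7))² = ((4 + 2*√3) + (-1 + 7))² = ((4 + 2*√3) + 6)² = (10 + 2*√3)²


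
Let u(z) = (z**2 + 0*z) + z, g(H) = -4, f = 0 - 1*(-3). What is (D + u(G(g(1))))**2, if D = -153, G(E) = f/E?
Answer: 6007401/256 ≈ 23466.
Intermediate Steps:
f = 3 (f = 0 + 3 = 3)
G(E) = 3/E
u(z) = z + z**2 (u(z) = (z**2 + 0) + z = z**2 + z = z + z**2)
(D + u(G(g(1))))**2 = (-153 + (3/(-4))*(1 + 3/(-4)))**2 = (-153 + (3*(-1/4))*(1 + 3*(-1/4)))**2 = (-153 - 3*(1 - 3/4)/4)**2 = (-153 - 3/4*1/4)**2 = (-153 - 3/16)**2 = (-2451/16)**2 = 6007401/256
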